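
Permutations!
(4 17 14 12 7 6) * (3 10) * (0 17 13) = (0 17 14 12 7 6 4 13)(3 10) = [17, 1, 2, 10, 13, 5, 4, 6, 8, 9, 3, 11, 7, 0, 12, 15, 16, 14]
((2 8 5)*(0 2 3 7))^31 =(0 2 8 5 3 7)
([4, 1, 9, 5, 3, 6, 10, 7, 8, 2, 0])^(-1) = (0 10 6 5 3 4)(2 9)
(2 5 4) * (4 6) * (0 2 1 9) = (0 2 5 6 4 1 9) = [2, 9, 5, 3, 1, 6, 4, 7, 8, 0]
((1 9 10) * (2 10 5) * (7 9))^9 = (1 5)(2 7)(9 10)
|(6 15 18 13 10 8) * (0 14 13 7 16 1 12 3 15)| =42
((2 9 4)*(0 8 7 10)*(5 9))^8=((0 8 7 10)(2 5 9 4))^8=(10)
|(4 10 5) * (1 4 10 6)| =6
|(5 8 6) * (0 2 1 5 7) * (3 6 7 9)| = |(0 2 1 5 8 7)(3 6 9)| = 6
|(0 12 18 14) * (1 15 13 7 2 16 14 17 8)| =12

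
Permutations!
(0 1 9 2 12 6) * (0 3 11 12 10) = (0 1 9 2 10)(3 11 12 6) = [1, 9, 10, 11, 4, 5, 3, 7, 8, 2, 0, 12, 6]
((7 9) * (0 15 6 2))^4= (15)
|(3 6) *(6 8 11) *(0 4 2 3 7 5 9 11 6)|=10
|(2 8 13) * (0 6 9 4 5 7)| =6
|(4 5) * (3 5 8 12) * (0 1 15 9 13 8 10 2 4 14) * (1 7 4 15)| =13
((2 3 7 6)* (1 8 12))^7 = ((1 8 12)(2 3 7 6))^7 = (1 8 12)(2 6 7 3)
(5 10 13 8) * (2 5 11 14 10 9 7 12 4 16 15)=(2 5 9 7 12 4 16 15)(8 11 14 10 13)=[0, 1, 5, 3, 16, 9, 6, 12, 11, 7, 13, 14, 4, 8, 10, 2, 15]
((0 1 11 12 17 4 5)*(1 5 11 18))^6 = (18)(4 12)(11 17)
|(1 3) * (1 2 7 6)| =5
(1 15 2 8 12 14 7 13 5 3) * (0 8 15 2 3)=(0 8 12 14 7 13 5)(1 2 15 3)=[8, 2, 15, 1, 4, 0, 6, 13, 12, 9, 10, 11, 14, 5, 7, 3]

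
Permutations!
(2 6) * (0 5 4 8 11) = (0 5 4 8 11)(2 6) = [5, 1, 6, 3, 8, 4, 2, 7, 11, 9, 10, 0]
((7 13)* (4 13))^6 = ((4 13 7))^6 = (13)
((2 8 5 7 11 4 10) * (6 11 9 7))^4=(2 11 8 4 5 10 6)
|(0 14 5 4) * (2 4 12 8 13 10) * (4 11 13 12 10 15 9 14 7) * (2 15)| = 30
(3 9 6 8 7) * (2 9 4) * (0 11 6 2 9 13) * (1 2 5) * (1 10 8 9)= [11, 2, 13, 4, 1, 10, 9, 3, 7, 5, 8, 6, 12, 0]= (0 11 6 9 5 10 8 7 3 4 1 2 13)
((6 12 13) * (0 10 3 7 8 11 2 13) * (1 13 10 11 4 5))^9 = (0 1 7 11 13 8 2 6 4 10 12 5 3)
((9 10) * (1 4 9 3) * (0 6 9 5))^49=(0 6 9 10 3 1 4 5)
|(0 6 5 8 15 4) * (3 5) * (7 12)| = 14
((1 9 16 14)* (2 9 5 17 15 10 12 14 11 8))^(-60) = ((1 5 17 15 10 12 14)(2 9 16 11 8))^(-60) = (1 15 14 17 12 5 10)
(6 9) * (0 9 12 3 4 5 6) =[9, 1, 2, 4, 5, 6, 12, 7, 8, 0, 10, 11, 3] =(0 9)(3 4 5 6 12)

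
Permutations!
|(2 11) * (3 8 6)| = 6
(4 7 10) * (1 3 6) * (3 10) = (1 10 4 7 3 6) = [0, 10, 2, 6, 7, 5, 1, 3, 8, 9, 4]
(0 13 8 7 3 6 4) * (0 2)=[13, 1, 0, 6, 2, 5, 4, 3, 7, 9, 10, 11, 12, 8]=(0 13 8 7 3 6 4 2)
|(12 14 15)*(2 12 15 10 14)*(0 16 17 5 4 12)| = |(0 16 17 5 4 12 2)(10 14)| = 14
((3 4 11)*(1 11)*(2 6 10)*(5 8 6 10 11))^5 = (1 3 6 5 4 11 8)(2 10)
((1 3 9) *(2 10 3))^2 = ((1 2 10 3 9))^2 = (1 10 9 2 3)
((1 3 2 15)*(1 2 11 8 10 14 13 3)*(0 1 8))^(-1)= (0 11 3 13 14 10 8 1)(2 15)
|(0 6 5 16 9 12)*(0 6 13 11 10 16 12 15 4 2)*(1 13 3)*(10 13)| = |(0 3 1 10 16 9 15 4 2)(5 12 6)(11 13)| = 18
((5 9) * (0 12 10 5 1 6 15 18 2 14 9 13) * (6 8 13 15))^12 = (18)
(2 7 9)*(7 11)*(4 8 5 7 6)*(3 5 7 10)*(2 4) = (2 11 6)(3 5 10)(4 8 7 9) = [0, 1, 11, 5, 8, 10, 2, 9, 7, 4, 3, 6]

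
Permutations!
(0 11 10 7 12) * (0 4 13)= (0 11 10 7 12 4 13)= [11, 1, 2, 3, 13, 5, 6, 12, 8, 9, 7, 10, 4, 0]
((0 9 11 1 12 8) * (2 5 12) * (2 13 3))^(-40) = ((0 9 11 1 13 3 2 5 12 8))^(-40) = (13)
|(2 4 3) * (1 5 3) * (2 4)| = |(1 5 3 4)| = 4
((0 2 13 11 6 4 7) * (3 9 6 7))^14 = (0 7 11 13 2)(3 6)(4 9)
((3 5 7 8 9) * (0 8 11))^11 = ((0 8 9 3 5 7 11))^11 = (0 5 8 7 9 11 3)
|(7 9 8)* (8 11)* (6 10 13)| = |(6 10 13)(7 9 11 8)| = 12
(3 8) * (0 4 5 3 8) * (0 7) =(8)(0 4 5 3 7) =[4, 1, 2, 7, 5, 3, 6, 0, 8]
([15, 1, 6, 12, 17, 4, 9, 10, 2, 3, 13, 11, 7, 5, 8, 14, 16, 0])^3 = [8, 1, 3, 10, 15, 0, 12, 5, 9, 7, 4, 11, 13, 17, 6, 2, 16, 14]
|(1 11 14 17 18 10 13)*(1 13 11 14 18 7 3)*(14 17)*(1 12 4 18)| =9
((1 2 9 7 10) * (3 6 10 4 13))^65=((1 2 9 7 4 13 3 6 10))^65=(1 9 4 3 10 2 7 13 6)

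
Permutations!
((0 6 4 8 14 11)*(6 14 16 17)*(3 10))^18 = ((0 14 11)(3 10)(4 8 16 17 6))^18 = (4 17 8 6 16)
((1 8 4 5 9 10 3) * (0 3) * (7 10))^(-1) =((0 3 1 8 4 5 9 7 10))^(-1) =(0 10 7 9 5 4 8 1 3)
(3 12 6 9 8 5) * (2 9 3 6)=(2 9 8 5 6 3 12)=[0, 1, 9, 12, 4, 6, 3, 7, 5, 8, 10, 11, 2]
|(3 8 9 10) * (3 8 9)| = |(3 9 10 8)| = 4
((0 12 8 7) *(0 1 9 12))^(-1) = (1 7 8 12 9)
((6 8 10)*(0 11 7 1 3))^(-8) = (0 7 3 11 1)(6 8 10)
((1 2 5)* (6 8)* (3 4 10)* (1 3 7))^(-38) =(1 4 2 10 5 7 3)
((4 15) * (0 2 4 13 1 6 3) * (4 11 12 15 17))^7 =((0 2 11 12 15 13 1 6 3)(4 17))^7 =(0 6 13 12 2 3 1 15 11)(4 17)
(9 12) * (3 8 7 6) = (3 8 7 6)(9 12) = [0, 1, 2, 8, 4, 5, 3, 6, 7, 12, 10, 11, 9]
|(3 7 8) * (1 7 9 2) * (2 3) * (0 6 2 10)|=|(0 6 2 1 7 8 10)(3 9)|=14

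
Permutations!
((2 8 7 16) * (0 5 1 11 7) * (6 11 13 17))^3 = (0 13 11 2 5 17 7 8 1 6 16)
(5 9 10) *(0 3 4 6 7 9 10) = (0 3 4 6 7 9)(5 10) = [3, 1, 2, 4, 6, 10, 7, 9, 8, 0, 5]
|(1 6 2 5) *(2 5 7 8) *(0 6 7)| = |(0 6 5 1 7 8 2)| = 7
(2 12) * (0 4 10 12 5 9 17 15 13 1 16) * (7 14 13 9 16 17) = (0 4 10 12 2 5 16)(1 17 15 9 7 14 13) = [4, 17, 5, 3, 10, 16, 6, 14, 8, 7, 12, 11, 2, 1, 13, 9, 0, 15]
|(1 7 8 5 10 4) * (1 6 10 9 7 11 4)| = 20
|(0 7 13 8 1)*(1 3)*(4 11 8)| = |(0 7 13 4 11 8 3 1)| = 8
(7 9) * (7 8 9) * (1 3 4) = (1 3 4)(8 9) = [0, 3, 2, 4, 1, 5, 6, 7, 9, 8]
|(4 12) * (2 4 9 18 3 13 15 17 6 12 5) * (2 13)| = 11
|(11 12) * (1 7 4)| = |(1 7 4)(11 12)| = 6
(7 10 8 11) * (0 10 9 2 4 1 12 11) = (0 10 8)(1 12 11 7 9 2 4) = [10, 12, 4, 3, 1, 5, 6, 9, 0, 2, 8, 7, 11]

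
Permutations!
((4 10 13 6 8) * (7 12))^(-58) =(4 13 8 10 6)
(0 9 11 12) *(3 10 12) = (0 9 11 3 10 12) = [9, 1, 2, 10, 4, 5, 6, 7, 8, 11, 12, 3, 0]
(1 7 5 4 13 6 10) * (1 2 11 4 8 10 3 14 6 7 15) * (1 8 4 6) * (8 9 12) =(1 15 9 12 8 10 2 11 6 3 14)(4 13 7 5) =[0, 15, 11, 14, 13, 4, 3, 5, 10, 12, 2, 6, 8, 7, 1, 9]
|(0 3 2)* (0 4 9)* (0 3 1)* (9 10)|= 10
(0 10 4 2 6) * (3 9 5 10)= (0 3 9 5 10 4 2 6)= [3, 1, 6, 9, 2, 10, 0, 7, 8, 5, 4]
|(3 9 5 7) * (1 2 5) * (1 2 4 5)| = 7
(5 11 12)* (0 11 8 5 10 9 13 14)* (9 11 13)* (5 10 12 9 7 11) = (0 13 14)(5 8 10)(7 11 9) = [13, 1, 2, 3, 4, 8, 6, 11, 10, 7, 5, 9, 12, 14, 0]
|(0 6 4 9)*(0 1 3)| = 6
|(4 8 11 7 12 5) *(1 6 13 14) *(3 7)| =|(1 6 13 14)(3 7 12 5 4 8 11)| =28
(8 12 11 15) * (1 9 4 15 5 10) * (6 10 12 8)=(1 9 4 15 6 10)(5 12 11)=[0, 9, 2, 3, 15, 12, 10, 7, 8, 4, 1, 5, 11, 13, 14, 6]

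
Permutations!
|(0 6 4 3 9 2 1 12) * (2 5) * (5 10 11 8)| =12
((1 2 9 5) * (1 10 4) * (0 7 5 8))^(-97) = (0 5 4 2 8 7 10 1 9)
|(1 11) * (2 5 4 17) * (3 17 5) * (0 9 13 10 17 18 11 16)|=|(0 9 13 10 17 2 3 18 11 1 16)(4 5)|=22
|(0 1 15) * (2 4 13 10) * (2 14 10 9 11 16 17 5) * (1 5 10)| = |(0 5 2 4 13 9 11 16 17 10 14 1 15)| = 13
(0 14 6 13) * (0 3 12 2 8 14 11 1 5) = (0 11 1 5)(2 8 14 6 13 3 12) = [11, 5, 8, 12, 4, 0, 13, 7, 14, 9, 10, 1, 2, 3, 6]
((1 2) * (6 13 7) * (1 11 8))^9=((1 2 11 8)(6 13 7))^9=(13)(1 2 11 8)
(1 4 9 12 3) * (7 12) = (1 4 9 7 12 3) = [0, 4, 2, 1, 9, 5, 6, 12, 8, 7, 10, 11, 3]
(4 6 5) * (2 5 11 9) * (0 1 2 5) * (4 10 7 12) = (0 1 2)(4 6 11 9 5 10 7 12) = [1, 2, 0, 3, 6, 10, 11, 12, 8, 5, 7, 9, 4]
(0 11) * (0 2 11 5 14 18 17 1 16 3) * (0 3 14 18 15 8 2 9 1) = (0 5 18 17)(1 16 14 15 8 2 11 9) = [5, 16, 11, 3, 4, 18, 6, 7, 2, 1, 10, 9, 12, 13, 15, 8, 14, 0, 17]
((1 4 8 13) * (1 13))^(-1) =(13)(1 8 4)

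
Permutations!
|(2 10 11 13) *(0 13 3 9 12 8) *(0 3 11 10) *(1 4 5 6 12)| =|(0 13 2)(1 4 5 6 12 8 3 9)| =24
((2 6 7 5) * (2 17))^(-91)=(2 17 5 7 6)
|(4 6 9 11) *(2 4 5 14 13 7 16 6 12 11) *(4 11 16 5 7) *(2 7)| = 18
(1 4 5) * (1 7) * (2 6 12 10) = (1 4 5 7)(2 6 12 10) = [0, 4, 6, 3, 5, 7, 12, 1, 8, 9, 2, 11, 10]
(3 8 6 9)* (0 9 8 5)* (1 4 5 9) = [1, 4, 2, 9, 5, 0, 8, 7, 6, 3] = (0 1 4 5)(3 9)(6 8)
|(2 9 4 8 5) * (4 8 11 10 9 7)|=8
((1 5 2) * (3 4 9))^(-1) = ((1 5 2)(3 4 9))^(-1) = (1 2 5)(3 9 4)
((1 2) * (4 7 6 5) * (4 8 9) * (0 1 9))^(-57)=(0 6 9)(1 5 4)(2 8 7)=((0 1 2 9 4 7 6 5 8))^(-57)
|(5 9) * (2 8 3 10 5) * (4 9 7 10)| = 15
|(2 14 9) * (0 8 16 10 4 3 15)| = |(0 8 16 10 4 3 15)(2 14 9)| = 21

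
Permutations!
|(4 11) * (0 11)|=3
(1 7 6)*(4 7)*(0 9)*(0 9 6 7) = (9)(0 6 1 4) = [6, 4, 2, 3, 0, 5, 1, 7, 8, 9]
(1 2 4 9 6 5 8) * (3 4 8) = (1 2 8)(3 4 9 6 5) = [0, 2, 8, 4, 9, 3, 5, 7, 1, 6]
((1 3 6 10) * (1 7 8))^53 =(1 8 7 10 6 3)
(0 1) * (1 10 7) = [10, 0, 2, 3, 4, 5, 6, 1, 8, 9, 7] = (0 10 7 1)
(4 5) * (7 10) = (4 5)(7 10) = [0, 1, 2, 3, 5, 4, 6, 10, 8, 9, 7]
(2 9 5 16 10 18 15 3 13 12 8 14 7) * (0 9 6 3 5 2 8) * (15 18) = (18)(0 9 2 6 3 13 12)(5 16 10 15)(7 8 14) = [9, 1, 6, 13, 4, 16, 3, 8, 14, 2, 15, 11, 0, 12, 7, 5, 10, 17, 18]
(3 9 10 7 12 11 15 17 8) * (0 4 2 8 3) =(0 4 2 8)(3 9 10 7 12 11 15 17) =[4, 1, 8, 9, 2, 5, 6, 12, 0, 10, 7, 15, 11, 13, 14, 17, 16, 3]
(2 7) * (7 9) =(2 9 7) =[0, 1, 9, 3, 4, 5, 6, 2, 8, 7]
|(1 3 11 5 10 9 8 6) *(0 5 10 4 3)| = 10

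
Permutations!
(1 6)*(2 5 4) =(1 6)(2 5 4) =[0, 6, 5, 3, 2, 4, 1]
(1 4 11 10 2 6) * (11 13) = [0, 4, 6, 3, 13, 5, 1, 7, 8, 9, 2, 10, 12, 11] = (1 4 13 11 10 2 6)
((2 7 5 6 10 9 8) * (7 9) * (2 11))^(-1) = ((2 9 8 11)(5 6 10 7))^(-1) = (2 11 8 9)(5 7 10 6)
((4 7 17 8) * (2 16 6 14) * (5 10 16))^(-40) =((2 5 10 16 6 14)(4 7 17 8))^(-40) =(17)(2 10 6)(5 16 14)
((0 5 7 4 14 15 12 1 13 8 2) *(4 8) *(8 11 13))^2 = ((0 5 7 11 13 4 14 15 12 1 8 2))^2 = (0 7 13 14 12 8)(1 2 5 11 4 15)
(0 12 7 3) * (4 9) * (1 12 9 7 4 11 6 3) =[9, 12, 2, 0, 7, 5, 3, 1, 8, 11, 10, 6, 4] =(0 9 11 6 3)(1 12 4 7)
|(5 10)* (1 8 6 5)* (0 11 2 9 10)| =9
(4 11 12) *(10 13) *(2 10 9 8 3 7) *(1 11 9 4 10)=(1 11 12 10 13 4 9 8 3 7 2)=[0, 11, 1, 7, 9, 5, 6, 2, 3, 8, 13, 12, 10, 4]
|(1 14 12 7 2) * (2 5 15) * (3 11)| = |(1 14 12 7 5 15 2)(3 11)| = 14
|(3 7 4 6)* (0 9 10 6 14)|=|(0 9 10 6 3 7 4 14)|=8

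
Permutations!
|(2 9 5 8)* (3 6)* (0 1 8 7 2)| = |(0 1 8)(2 9 5 7)(3 6)| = 12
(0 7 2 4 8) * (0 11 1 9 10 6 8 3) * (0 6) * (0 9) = (0 7 2 4 3 6 8 11 1)(9 10) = [7, 0, 4, 6, 3, 5, 8, 2, 11, 10, 9, 1]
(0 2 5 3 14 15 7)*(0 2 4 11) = (0 4 11)(2 5 3 14 15 7) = [4, 1, 5, 14, 11, 3, 6, 2, 8, 9, 10, 0, 12, 13, 15, 7]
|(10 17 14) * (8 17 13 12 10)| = 3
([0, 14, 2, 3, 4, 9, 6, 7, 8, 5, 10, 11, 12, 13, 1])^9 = (1 14)(5 9)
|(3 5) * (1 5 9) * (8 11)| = |(1 5 3 9)(8 11)| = 4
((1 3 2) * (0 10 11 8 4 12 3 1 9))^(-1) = (0 9 2 3 12 4 8 11 10)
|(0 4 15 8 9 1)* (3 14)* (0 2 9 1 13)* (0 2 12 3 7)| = 9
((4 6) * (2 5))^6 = (6)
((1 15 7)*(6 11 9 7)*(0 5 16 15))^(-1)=((0 5 16 15 6 11 9 7 1))^(-1)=(0 1 7 9 11 6 15 16 5)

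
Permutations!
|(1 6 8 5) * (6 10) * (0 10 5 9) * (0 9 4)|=|(0 10 6 8 4)(1 5)|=10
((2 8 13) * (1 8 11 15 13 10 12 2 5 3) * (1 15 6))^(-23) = (1 11 12 8 6 2 10)(3 15 13 5)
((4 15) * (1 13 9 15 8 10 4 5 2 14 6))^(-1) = (1 6 14 2 5 15 9 13)(4 10 8)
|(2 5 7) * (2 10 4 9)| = |(2 5 7 10 4 9)| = 6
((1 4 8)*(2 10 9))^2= (1 8 4)(2 9 10)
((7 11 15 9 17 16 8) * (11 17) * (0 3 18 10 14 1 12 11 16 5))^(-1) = ((0 3 18 10 14 1 12 11 15 9 16 8 7 17 5))^(-1) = (0 5 17 7 8 16 9 15 11 12 1 14 10 18 3)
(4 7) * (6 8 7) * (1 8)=(1 8 7 4 6)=[0, 8, 2, 3, 6, 5, 1, 4, 7]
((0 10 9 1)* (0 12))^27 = (0 9 12 10 1)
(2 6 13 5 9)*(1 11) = (1 11)(2 6 13 5 9) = [0, 11, 6, 3, 4, 9, 13, 7, 8, 2, 10, 1, 12, 5]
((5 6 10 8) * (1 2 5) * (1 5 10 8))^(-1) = ((1 2 10)(5 6 8))^(-1) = (1 10 2)(5 8 6)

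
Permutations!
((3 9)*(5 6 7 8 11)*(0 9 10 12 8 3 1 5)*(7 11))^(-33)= (0 5)(1 11)(3 12 7 10 8)(6 9)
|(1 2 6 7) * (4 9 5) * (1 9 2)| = |(2 6 7 9 5 4)| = 6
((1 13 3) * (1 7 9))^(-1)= (1 9 7 3 13)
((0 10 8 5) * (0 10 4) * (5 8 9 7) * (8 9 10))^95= (10)(0 4)(5 7 9 8)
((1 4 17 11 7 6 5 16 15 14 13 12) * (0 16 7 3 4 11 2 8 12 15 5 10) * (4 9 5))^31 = (0 16 4 17 2 8 12 1 11 3 9 5 7 6 10)(13 15 14)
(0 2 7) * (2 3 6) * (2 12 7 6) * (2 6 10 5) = (0 3 6 12 7)(2 10 5) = [3, 1, 10, 6, 4, 2, 12, 0, 8, 9, 5, 11, 7]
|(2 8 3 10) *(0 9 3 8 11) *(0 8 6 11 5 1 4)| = 24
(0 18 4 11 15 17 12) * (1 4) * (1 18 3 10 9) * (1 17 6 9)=[3, 4, 2, 10, 11, 5, 9, 7, 8, 17, 1, 15, 0, 13, 14, 6, 16, 12, 18]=(18)(0 3 10 1 4 11 15 6 9 17 12)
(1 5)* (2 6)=[0, 5, 6, 3, 4, 1, 2]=(1 5)(2 6)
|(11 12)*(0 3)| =|(0 3)(11 12)| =2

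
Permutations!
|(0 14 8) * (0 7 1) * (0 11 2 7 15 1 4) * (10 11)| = 10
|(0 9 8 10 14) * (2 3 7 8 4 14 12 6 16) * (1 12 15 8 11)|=|(0 9 4 14)(1 12 6 16 2 3 7 11)(8 10 15)|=24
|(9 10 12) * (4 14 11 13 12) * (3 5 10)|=|(3 5 10 4 14 11 13 12 9)|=9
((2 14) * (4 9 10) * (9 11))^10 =(14)(4 9)(10 11)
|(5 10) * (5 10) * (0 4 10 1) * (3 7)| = |(0 4 10 1)(3 7)| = 4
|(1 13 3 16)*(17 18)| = |(1 13 3 16)(17 18)| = 4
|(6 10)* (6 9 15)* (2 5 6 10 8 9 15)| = 10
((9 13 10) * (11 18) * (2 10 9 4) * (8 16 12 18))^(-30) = ((2 10 4)(8 16 12 18 11)(9 13))^(-30) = (18)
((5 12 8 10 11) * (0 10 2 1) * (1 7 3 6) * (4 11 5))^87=(0 3 8 10 6 2 5 1 7 12)(4 11)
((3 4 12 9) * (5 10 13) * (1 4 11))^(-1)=(1 11 3 9 12 4)(5 13 10)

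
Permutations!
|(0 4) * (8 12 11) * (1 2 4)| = 12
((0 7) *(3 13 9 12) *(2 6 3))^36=((0 7)(2 6 3 13 9 12))^36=(13)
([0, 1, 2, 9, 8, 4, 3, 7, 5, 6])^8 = (3 6 9)(4 5 8)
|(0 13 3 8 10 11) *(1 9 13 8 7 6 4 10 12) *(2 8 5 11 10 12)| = 24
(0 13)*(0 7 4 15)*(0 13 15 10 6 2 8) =(0 15 13 7 4 10 6 2 8) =[15, 1, 8, 3, 10, 5, 2, 4, 0, 9, 6, 11, 12, 7, 14, 13]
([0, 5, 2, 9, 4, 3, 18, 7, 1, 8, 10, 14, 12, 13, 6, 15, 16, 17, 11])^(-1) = [0, 8, 2, 5, 4, 1, 14, 7, 9, 3, 10, 18, 12, 13, 11, 15, 16, 17, 6]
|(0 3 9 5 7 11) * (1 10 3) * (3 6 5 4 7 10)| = |(0 1 3 9 4 7 11)(5 10 6)| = 21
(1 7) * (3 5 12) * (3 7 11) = (1 11 3 5 12 7) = [0, 11, 2, 5, 4, 12, 6, 1, 8, 9, 10, 3, 7]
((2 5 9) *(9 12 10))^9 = ((2 5 12 10 9))^9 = (2 9 10 12 5)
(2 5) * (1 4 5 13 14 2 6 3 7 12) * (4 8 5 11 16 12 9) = (1 8 5 6 3 7 9 4 11 16 12)(2 13 14) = [0, 8, 13, 7, 11, 6, 3, 9, 5, 4, 10, 16, 1, 14, 2, 15, 12]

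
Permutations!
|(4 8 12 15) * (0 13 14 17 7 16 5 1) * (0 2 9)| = 20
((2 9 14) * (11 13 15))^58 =(2 9 14)(11 13 15)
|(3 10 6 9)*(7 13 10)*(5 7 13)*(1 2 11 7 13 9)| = 8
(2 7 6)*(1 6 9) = (1 6 2 7 9) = [0, 6, 7, 3, 4, 5, 2, 9, 8, 1]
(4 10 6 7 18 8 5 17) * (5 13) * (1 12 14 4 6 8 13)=(1 12 14 4 10 8)(5 17 6 7 18 13)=[0, 12, 2, 3, 10, 17, 7, 18, 1, 9, 8, 11, 14, 5, 4, 15, 16, 6, 13]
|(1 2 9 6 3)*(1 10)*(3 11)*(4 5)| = |(1 2 9 6 11 3 10)(4 5)| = 14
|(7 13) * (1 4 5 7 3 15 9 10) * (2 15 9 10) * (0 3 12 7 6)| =30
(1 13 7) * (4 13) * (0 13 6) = (0 13 7 1 4 6) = [13, 4, 2, 3, 6, 5, 0, 1, 8, 9, 10, 11, 12, 7]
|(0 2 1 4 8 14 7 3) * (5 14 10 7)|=8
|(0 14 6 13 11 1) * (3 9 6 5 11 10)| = |(0 14 5 11 1)(3 9 6 13 10)| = 5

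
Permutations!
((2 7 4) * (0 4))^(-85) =(0 7 2 4)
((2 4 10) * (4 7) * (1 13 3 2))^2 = (1 3 7 10 13 2 4)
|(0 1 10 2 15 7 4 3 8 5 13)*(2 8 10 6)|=12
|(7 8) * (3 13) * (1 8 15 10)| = |(1 8 7 15 10)(3 13)| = 10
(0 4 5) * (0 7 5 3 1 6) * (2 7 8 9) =[4, 6, 7, 1, 3, 8, 0, 5, 9, 2] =(0 4 3 1 6)(2 7 5 8 9)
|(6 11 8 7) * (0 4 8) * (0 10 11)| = 10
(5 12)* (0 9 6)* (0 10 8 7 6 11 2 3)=(0 9 11 2 3)(5 12)(6 10 8 7)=[9, 1, 3, 0, 4, 12, 10, 6, 7, 11, 8, 2, 5]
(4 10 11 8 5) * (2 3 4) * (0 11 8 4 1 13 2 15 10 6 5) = (0 11 4 6 5 15 10 8)(1 13 2 3) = [11, 13, 3, 1, 6, 15, 5, 7, 0, 9, 8, 4, 12, 2, 14, 10]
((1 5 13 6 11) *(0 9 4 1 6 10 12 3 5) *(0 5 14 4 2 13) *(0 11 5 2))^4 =(1 12)(2 3)(4 10)(5 11 6)(13 14)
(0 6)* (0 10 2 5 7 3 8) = (0 6 10 2 5 7 3 8) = [6, 1, 5, 8, 4, 7, 10, 3, 0, 9, 2]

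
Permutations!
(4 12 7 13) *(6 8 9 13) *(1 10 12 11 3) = (1 10 12 7 6 8 9 13 4 11 3) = [0, 10, 2, 1, 11, 5, 8, 6, 9, 13, 12, 3, 7, 4]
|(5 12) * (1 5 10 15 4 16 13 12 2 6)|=|(1 5 2 6)(4 16 13 12 10 15)|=12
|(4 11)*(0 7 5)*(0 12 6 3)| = 6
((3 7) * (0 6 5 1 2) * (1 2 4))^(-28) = (7)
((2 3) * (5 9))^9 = (2 3)(5 9)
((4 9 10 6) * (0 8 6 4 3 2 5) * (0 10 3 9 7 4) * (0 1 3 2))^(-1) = ((0 8 6 9 2 5 10 1 3)(4 7))^(-1) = (0 3 1 10 5 2 9 6 8)(4 7)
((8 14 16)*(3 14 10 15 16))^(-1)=((3 14)(8 10 15 16))^(-1)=(3 14)(8 16 15 10)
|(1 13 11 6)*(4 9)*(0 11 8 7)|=|(0 11 6 1 13 8 7)(4 9)|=14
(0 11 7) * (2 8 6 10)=[11, 1, 8, 3, 4, 5, 10, 0, 6, 9, 2, 7]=(0 11 7)(2 8 6 10)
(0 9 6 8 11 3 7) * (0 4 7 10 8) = [9, 1, 2, 10, 7, 5, 0, 4, 11, 6, 8, 3] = (0 9 6)(3 10 8 11)(4 7)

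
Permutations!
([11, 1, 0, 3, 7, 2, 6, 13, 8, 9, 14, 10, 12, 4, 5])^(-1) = (0 2 5 14 10 11)(4 13 7)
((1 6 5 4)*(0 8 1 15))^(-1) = ((0 8 1 6 5 4 15))^(-1) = (0 15 4 5 6 1 8)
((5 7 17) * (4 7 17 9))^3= ((4 7 9)(5 17))^3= (5 17)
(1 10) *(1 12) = [0, 10, 2, 3, 4, 5, 6, 7, 8, 9, 12, 11, 1] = (1 10 12)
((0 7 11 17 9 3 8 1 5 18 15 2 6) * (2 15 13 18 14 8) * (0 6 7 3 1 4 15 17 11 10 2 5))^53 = (0 14 15 1 5 4 9 3 8 17)(2 10 7)(13 18)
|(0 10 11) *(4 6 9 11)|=|(0 10 4 6 9 11)|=6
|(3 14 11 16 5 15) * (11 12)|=|(3 14 12 11 16 5 15)|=7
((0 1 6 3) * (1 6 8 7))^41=((0 6 3)(1 8 7))^41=(0 3 6)(1 7 8)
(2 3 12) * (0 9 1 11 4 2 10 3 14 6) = [9, 11, 14, 12, 2, 5, 0, 7, 8, 1, 3, 4, 10, 13, 6] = (0 9 1 11 4 2 14 6)(3 12 10)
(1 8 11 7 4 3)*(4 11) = [0, 8, 2, 1, 3, 5, 6, 11, 4, 9, 10, 7] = (1 8 4 3)(7 11)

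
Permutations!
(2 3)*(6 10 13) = (2 3)(6 10 13) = [0, 1, 3, 2, 4, 5, 10, 7, 8, 9, 13, 11, 12, 6]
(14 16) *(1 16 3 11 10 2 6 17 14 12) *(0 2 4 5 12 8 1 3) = (0 2 6 17 14)(1 16 8)(3 11 10 4 5 12) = [2, 16, 6, 11, 5, 12, 17, 7, 1, 9, 4, 10, 3, 13, 0, 15, 8, 14]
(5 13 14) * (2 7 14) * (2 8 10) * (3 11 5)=(2 7 14 3 11 5 13 8 10)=[0, 1, 7, 11, 4, 13, 6, 14, 10, 9, 2, 5, 12, 8, 3]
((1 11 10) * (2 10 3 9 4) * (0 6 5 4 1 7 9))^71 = (0 10 3 2 11 4 1 5 9 6 7)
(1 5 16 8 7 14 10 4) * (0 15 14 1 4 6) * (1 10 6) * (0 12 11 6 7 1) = (0 15 14 7 10)(1 5 16 8)(6 12 11) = [15, 5, 2, 3, 4, 16, 12, 10, 1, 9, 0, 6, 11, 13, 7, 14, 8]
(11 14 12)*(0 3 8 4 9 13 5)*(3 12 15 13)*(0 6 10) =(0 12 11 14 15 13 5 6 10)(3 8 4 9) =[12, 1, 2, 8, 9, 6, 10, 7, 4, 3, 0, 14, 11, 5, 15, 13]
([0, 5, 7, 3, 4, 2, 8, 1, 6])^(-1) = (1 7 2 5)(6 8)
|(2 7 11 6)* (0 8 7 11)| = 3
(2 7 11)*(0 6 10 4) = (0 6 10 4)(2 7 11) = [6, 1, 7, 3, 0, 5, 10, 11, 8, 9, 4, 2]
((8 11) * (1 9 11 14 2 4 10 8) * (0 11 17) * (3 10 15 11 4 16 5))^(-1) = (0 17 9 1 11 15 4)(2 14 8 10 3 5 16)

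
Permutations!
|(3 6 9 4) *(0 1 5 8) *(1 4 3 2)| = 6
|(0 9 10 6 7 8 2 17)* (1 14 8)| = 10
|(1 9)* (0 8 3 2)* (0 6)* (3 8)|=4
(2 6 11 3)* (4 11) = (2 6 4 11 3) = [0, 1, 6, 2, 11, 5, 4, 7, 8, 9, 10, 3]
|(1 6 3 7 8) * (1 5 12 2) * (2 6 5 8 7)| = 6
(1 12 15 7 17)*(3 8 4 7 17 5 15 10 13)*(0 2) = (0 2)(1 12 10 13 3 8 4 7 5 15 17) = [2, 12, 0, 8, 7, 15, 6, 5, 4, 9, 13, 11, 10, 3, 14, 17, 16, 1]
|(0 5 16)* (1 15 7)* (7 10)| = |(0 5 16)(1 15 10 7)| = 12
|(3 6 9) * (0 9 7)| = 5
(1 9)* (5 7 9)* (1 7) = (1 5)(7 9) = [0, 5, 2, 3, 4, 1, 6, 9, 8, 7]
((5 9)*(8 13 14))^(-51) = ((5 9)(8 13 14))^(-51) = (14)(5 9)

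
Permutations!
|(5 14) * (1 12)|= |(1 12)(5 14)|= 2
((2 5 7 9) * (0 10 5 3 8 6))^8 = ((0 10 5 7 9 2 3 8 6))^8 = (0 6 8 3 2 9 7 5 10)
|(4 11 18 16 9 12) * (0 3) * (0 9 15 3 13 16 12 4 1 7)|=|(0 13 16 15 3 9 4 11 18 12 1 7)|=12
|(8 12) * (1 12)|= |(1 12 8)|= 3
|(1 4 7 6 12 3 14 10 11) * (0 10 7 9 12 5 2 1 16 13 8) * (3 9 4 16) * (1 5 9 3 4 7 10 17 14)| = |(0 17 14 10 11 4 7 6 9 12 3 1 16 13 8)(2 5)| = 30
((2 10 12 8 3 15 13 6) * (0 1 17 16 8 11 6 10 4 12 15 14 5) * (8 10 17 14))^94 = ((0 1 14 5)(2 4 12 11 6)(3 8)(10 15 13 17 16))^94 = (0 14)(1 5)(2 6 11 12 4)(10 16 17 13 15)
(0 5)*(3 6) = (0 5)(3 6) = [5, 1, 2, 6, 4, 0, 3]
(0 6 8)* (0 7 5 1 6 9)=(0 9)(1 6 8 7 5)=[9, 6, 2, 3, 4, 1, 8, 5, 7, 0]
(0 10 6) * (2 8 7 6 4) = (0 10 4 2 8 7 6) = [10, 1, 8, 3, 2, 5, 0, 6, 7, 9, 4]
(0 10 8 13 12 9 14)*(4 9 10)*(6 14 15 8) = (0 4 9 15 8 13 12 10 6 14) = [4, 1, 2, 3, 9, 5, 14, 7, 13, 15, 6, 11, 10, 12, 0, 8]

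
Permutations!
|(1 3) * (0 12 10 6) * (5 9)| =|(0 12 10 6)(1 3)(5 9)| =4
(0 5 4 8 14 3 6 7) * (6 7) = [5, 1, 2, 7, 8, 4, 6, 0, 14, 9, 10, 11, 12, 13, 3] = (0 5 4 8 14 3 7)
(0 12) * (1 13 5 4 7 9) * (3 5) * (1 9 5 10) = (0 12)(1 13 3 10)(4 7 5) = [12, 13, 2, 10, 7, 4, 6, 5, 8, 9, 1, 11, 0, 3]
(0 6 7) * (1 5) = [6, 5, 2, 3, 4, 1, 7, 0] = (0 6 7)(1 5)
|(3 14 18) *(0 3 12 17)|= 6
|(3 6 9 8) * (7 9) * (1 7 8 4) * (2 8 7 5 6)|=|(1 5 6 7 9 4)(2 8 3)|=6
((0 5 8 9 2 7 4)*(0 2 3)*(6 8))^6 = ((0 5 6 8 9 3)(2 7 4))^6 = (9)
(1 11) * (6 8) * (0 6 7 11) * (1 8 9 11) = (0 6 9 11 8 7 1) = [6, 0, 2, 3, 4, 5, 9, 1, 7, 11, 10, 8]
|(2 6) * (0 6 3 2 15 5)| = 4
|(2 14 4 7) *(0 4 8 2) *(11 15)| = |(0 4 7)(2 14 8)(11 15)| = 6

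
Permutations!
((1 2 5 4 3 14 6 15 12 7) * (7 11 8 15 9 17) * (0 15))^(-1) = (0 8 11 12 15)(1 7 17 9 6 14 3 4 5 2) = ((0 15 12 11 8)(1 2 5 4 3 14 6 9 17 7))^(-1)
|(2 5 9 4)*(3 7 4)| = 6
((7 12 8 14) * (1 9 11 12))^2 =((1 9 11 12 8 14 7))^2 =(1 11 8 7 9 12 14)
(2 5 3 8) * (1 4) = [0, 4, 5, 8, 1, 3, 6, 7, 2] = (1 4)(2 5 3 8)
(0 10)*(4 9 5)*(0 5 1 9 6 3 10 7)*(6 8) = (0 7)(1 9)(3 10 5 4 8 6) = [7, 9, 2, 10, 8, 4, 3, 0, 6, 1, 5]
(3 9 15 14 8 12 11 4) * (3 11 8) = [0, 1, 2, 9, 11, 5, 6, 7, 12, 15, 10, 4, 8, 13, 3, 14] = (3 9 15 14)(4 11)(8 12)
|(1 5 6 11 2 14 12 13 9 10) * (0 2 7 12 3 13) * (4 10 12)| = |(0 2 14 3 13 9 12)(1 5 6 11 7 4 10)| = 7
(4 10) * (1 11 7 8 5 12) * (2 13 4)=(1 11 7 8 5 12)(2 13 4 10)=[0, 11, 13, 3, 10, 12, 6, 8, 5, 9, 2, 7, 1, 4]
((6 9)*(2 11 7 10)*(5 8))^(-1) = (2 10 7 11)(5 8)(6 9)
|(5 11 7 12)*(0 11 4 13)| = 7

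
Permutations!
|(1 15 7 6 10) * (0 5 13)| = 15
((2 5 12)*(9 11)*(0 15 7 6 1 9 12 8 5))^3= (0 6 11)(1 12 15)(2 7 9)(5 8)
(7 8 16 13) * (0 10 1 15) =(0 10 1 15)(7 8 16 13) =[10, 15, 2, 3, 4, 5, 6, 8, 16, 9, 1, 11, 12, 7, 14, 0, 13]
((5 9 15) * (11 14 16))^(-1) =((5 9 15)(11 14 16))^(-1) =(5 15 9)(11 16 14)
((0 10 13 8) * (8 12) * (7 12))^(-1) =(0 8 12 7 13 10)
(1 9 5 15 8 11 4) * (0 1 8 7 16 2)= (0 1 9 5 15 7 16 2)(4 8 11)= [1, 9, 0, 3, 8, 15, 6, 16, 11, 5, 10, 4, 12, 13, 14, 7, 2]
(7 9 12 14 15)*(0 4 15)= (0 4 15 7 9 12 14)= [4, 1, 2, 3, 15, 5, 6, 9, 8, 12, 10, 11, 14, 13, 0, 7]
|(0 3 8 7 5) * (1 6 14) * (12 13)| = 30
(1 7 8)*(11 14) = (1 7 8)(11 14) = [0, 7, 2, 3, 4, 5, 6, 8, 1, 9, 10, 14, 12, 13, 11]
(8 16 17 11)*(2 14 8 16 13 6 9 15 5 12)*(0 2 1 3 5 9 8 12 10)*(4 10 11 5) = (0 2 14 12 1 3 4 10)(5 11 16 17)(6 8 13)(9 15) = [2, 3, 14, 4, 10, 11, 8, 7, 13, 15, 0, 16, 1, 6, 12, 9, 17, 5]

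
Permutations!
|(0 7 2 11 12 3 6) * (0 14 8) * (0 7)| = 8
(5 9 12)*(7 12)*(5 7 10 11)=[0, 1, 2, 3, 4, 9, 6, 12, 8, 10, 11, 5, 7]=(5 9 10 11)(7 12)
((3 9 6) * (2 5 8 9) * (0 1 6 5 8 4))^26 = (0 4 5 9 8 2 3 6 1)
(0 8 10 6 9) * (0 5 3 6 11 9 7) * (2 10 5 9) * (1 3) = (0 8 5 1 3 6 7)(2 10 11) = [8, 3, 10, 6, 4, 1, 7, 0, 5, 9, 11, 2]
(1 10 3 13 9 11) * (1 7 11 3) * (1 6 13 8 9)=[0, 10, 2, 8, 4, 5, 13, 11, 9, 3, 6, 7, 12, 1]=(1 10 6 13)(3 8 9)(7 11)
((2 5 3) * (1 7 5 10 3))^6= ((1 7 5)(2 10 3))^6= (10)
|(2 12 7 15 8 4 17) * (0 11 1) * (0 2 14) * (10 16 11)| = 13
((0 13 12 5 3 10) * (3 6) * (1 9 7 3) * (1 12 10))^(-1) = ((0 13 10)(1 9 7 3)(5 6 12))^(-1) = (0 10 13)(1 3 7 9)(5 12 6)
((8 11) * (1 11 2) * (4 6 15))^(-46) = (1 8)(2 11)(4 15 6)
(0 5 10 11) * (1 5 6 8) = (0 6 8 1 5 10 11) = [6, 5, 2, 3, 4, 10, 8, 7, 1, 9, 11, 0]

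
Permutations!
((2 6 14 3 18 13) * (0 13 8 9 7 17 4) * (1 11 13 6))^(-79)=((0 6 14 3 18 8 9 7 17 4)(1 11 13 2))^(-79)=(0 6 14 3 18 8 9 7 17 4)(1 11 13 2)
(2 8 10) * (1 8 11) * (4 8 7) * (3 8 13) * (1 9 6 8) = [0, 7, 11, 1, 13, 5, 8, 4, 10, 6, 2, 9, 12, 3] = (1 7 4 13 3)(2 11 9 6 8 10)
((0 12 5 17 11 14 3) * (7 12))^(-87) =(0 7 12 5 17 11 14 3) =((0 7 12 5 17 11 14 3))^(-87)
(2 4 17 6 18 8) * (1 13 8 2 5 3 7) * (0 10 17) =(0 10 17 6 18 2 4)(1 13 8 5 3 7) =[10, 13, 4, 7, 0, 3, 18, 1, 5, 9, 17, 11, 12, 8, 14, 15, 16, 6, 2]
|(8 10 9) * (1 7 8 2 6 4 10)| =|(1 7 8)(2 6 4 10 9)| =15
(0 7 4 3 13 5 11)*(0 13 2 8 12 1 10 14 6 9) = (0 7 4 3 2 8 12 1 10 14 6 9)(5 11 13) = [7, 10, 8, 2, 3, 11, 9, 4, 12, 0, 14, 13, 1, 5, 6]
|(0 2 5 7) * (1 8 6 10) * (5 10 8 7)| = 10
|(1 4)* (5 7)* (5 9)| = |(1 4)(5 7 9)| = 6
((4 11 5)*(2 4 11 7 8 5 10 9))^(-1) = ((2 4 7 8 5 11 10 9))^(-1) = (2 9 10 11 5 8 7 4)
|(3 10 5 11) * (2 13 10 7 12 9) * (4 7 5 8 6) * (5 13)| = 12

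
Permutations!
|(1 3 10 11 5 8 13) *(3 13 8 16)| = 10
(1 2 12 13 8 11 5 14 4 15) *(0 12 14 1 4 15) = (0 12 13 8 11 5 1 2 14 15 4) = [12, 2, 14, 3, 0, 1, 6, 7, 11, 9, 10, 5, 13, 8, 15, 4]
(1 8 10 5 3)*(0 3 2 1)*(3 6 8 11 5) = (0 6 8 10 3)(1 11 5 2) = [6, 11, 1, 0, 4, 2, 8, 7, 10, 9, 3, 5]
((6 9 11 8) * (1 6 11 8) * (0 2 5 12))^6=(0 5)(1 6 9 8 11)(2 12)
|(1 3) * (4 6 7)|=6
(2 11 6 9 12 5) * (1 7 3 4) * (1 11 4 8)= [0, 7, 4, 8, 11, 2, 9, 3, 1, 12, 10, 6, 5]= (1 7 3 8)(2 4 11 6 9 12 5)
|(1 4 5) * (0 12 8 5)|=6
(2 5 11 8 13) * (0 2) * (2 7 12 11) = (0 7 12 11 8 13)(2 5) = [7, 1, 5, 3, 4, 2, 6, 12, 13, 9, 10, 8, 11, 0]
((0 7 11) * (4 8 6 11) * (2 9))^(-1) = (0 11 6 8 4 7)(2 9)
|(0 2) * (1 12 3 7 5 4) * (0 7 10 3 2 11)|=6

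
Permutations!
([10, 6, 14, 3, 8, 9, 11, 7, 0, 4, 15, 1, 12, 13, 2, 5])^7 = [0, 6, 14, 3, 4, 5, 11, 7, 8, 9, 10, 1, 12, 13, 2, 15]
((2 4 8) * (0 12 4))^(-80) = (12)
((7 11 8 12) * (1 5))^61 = (1 5)(7 11 8 12)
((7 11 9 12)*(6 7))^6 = (6 7 11 9 12) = ((6 7 11 9 12))^6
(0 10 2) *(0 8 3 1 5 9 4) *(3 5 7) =(0 10 2 8 5 9 4)(1 7 3) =[10, 7, 8, 1, 0, 9, 6, 3, 5, 4, 2]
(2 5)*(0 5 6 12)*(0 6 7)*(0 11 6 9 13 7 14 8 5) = (2 14 8 5)(6 12 9 13 7 11) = [0, 1, 14, 3, 4, 2, 12, 11, 5, 13, 10, 6, 9, 7, 8]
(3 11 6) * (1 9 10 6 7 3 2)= (1 9 10 6 2)(3 11 7)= [0, 9, 1, 11, 4, 5, 2, 3, 8, 10, 6, 7]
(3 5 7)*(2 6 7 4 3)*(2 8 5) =(2 6 7 8 5 4 3) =[0, 1, 6, 2, 3, 4, 7, 8, 5]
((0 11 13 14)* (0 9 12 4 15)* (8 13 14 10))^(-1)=(0 15 4 12 9 14 11)(8 10 13)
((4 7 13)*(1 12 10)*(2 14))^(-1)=(1 10 12)(2 14)(4 13 7)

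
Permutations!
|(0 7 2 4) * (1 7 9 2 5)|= 12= |(0 9 2 4)(1 7 5)|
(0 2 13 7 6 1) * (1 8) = (0 2 13 7 6 8 1) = [2, 0, 13, 3, 4, 5, 8, 6, 1, 9, 10, 11, 12, 7]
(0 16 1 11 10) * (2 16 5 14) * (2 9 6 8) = [5, 11, 16, 3, 4, 14, 8, 7, 2, 6, 0, 10, 12, 13, 9, 15, 1] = (0 5 14 9 6 8 2 16 1 11 10)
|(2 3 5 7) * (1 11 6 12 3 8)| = 9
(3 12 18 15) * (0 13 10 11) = [13, 1, 2, 12, 4, 5, 6, 7, 8, 9, 11, 0, 18, 10, 14, 3, 16, 17, 15] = (0 13 10 11)(3 12 18 15)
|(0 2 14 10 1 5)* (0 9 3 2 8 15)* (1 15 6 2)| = 28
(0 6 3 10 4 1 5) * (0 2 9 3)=(0 6)(1 5 2 9 3 10 4)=[6, 5, 9, 10, 1, 2, 0, 7, 8, 3, 4]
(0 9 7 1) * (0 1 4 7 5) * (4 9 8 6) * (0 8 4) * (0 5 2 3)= (0 4 7 9 2 3)(5 8 6)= [4, 1, 3, 0, 7, 8, 5, 9, 6, 2]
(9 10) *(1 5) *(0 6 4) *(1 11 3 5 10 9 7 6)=(0 1 10 7 6 4)(3 5 11)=[1, 10, 2, 5, 0, 11, 4, 6, 8, 9, 7, 3]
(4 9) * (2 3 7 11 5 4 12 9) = [0, 1, 3, 7, 2, 4, 6, 11, 8, 12, 10, 5, 9] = (2 3 7 11 5 4)(9 12)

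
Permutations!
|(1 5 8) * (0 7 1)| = 5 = |(0 7 1 5 8)|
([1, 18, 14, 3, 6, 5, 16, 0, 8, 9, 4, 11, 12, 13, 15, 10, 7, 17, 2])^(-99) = (18)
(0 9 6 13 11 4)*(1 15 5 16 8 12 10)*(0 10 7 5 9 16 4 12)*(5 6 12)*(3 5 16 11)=[11, 15, 2, 5, 10, 4, 13, 6, 0, 12, 1, 16, 7, 3, 14, 9, 8]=(0 11 16 8)(1 15 9 12 7 6 13 3 5 4 10)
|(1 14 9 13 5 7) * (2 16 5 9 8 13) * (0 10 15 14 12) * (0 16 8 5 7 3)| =12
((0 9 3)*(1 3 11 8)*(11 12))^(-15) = (0 3 1 8 11 12 9)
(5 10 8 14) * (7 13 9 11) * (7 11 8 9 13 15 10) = (5 7 15 10 9 8 14) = [0, 1, 2, 3, 4, 7, 6, 15, 14, 8, 9, 11, 12, 13, 5, 10]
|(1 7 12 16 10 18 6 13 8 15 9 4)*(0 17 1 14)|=|(0 17 1 7 12 16 10 18 6 13 8 15 9 4 14)|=15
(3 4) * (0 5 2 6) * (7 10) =(0 5 2 6)(3 4)(7 10) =[5, 1, 6, 4, 3, 2, 0, 10, 8, 9, 7]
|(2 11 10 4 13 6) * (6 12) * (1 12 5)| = 9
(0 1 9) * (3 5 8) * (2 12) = (0 1 9)(2 12)(3 5 8) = [1, 9, 12, 5, 4, 8, 6, 7, 3, 0, 10, 11, 2]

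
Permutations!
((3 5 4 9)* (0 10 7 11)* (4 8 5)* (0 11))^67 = ((11)(0 10 7)(3 4 9)(5 8))^67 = (11)(0 10 7)(3 4 9)(5 8)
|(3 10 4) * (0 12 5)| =|(0 12 5)(3 10 4)| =3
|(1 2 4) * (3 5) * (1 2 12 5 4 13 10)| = |(1 12 5 3 4 2 13 10)| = 8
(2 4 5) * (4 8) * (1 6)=(1 6)(2 8 4 5)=[0, 6, 8, 3, 5, 2, 1, 7, 4]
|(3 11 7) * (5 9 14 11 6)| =|(3 6 5 9 14 11 7)| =7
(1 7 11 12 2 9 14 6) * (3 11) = [0, 7, 9, 11, 4, 5, 1, 3, 8, 14, 10, 12, 2, 13, 6] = (1 7 3 11 12 2 9 14 6)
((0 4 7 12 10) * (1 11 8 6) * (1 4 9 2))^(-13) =(0 12 4 8 1 9 10 7 6 11 2)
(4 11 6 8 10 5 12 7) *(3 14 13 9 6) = (3 14 13 9 6 8 10 5 12 7 4 11) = [0, 1, 2, 14, 11, 12, 8, 4, 10, 6, 5, 3, 7, 9, 13]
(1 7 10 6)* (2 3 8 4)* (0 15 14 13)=(0 15 14 13)(1 7 10 6)(2 3 8 4)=[15, 7, 3, 8, 2, 5, 1, 10, 4, 9, 6, 11, 12, 0, 13, 14]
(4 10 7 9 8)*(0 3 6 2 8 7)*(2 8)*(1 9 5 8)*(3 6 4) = (0 6 1 9 7 5 8 3 4 10) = [6, 9, 2, 4, 10, 8, 1, 5, 3, 7, 0]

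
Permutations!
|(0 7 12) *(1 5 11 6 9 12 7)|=7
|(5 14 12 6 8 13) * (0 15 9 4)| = |(0 15 9 4)(5 14 12 6 8 13)| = 12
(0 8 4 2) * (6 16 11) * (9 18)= [8, 1, 0, 3, 2, 5, 16, 7, 4, 18, 10, 6, 12, 13, 14, 15, 11, 17, 9]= (0 8 4 2)(6 16 11)(9 18)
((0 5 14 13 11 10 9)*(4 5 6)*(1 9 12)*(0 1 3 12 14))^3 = (0 5 4 6)(1 9)(3 12)(10 11 13 14)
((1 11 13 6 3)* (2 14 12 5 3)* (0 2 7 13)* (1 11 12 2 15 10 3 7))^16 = ((0 15 10 3 11)(1 12 5 7 13 6)(2 14))^16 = (0 15 10 3 11)(1 13 5)(6 7 12)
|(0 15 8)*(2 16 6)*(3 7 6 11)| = |(0 15 8)(2 16 11 3 7 6)| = 6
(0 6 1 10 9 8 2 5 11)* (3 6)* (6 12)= (0 3 12 6 1 10 9 8 2 5 11)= [3, 10, 5, 12, 4, 11, 1, 7, 2, 8, 9, 0, 6]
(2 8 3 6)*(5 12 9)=(2 8 3 6)(5 12 9)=[0, 1, 8, 6, 4, 12, 2, 7, 3, 5, 10, 11, 9]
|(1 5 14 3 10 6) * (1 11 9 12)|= |(1 5 14 3 10 6 11 9 12)|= 9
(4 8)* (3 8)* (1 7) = (1 7)(3 8 4) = [0, 7, 2, 8, 3, 5, 6, 1, 4]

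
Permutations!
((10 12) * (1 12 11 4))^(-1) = (1 4 11 10 12) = ((1 12 10 11 4))^(-1)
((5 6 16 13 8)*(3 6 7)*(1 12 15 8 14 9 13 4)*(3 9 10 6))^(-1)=(1 4 16 6 10 14 13 9 7 5 8 15 12)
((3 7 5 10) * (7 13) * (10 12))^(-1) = (3 10 12 5 7 13) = ((3 13 7 5 12 10))^(-1)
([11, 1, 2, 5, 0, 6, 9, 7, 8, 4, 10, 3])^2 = (0 3 6 4 11 5 9)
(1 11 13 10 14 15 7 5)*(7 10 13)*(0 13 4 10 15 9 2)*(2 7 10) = [13, 11, 0, 3, 2, 1, 6, 5, 8, 7, 14, 10, 12, 4, 9, 15] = (15)(0 13 4 2)(1 11 10 14 9 7 5)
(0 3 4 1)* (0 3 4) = (0 4 1 3) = [4, 3, 2, 0, 1]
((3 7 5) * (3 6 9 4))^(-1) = ((3 7 5 6 9 4))^(-1) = (3 4 9 6 5 7)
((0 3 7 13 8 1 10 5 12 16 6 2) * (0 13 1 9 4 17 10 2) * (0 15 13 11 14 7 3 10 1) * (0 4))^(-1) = (0 9 8 13 15 6 16 12 5 10)(1 17 4 7 14 11 2)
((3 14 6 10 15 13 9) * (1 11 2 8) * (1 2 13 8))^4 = ((1 11 13 9 3 14 6 10 15 8 2))^4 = (1 3 15 11 14 8 13 6 2 9 10)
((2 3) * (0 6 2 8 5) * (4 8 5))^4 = ((0 6 2 3 5)(4 8))^4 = (8)(0 5 3 2 6)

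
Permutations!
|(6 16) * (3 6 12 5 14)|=|(3 6 16 12 5 14)|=6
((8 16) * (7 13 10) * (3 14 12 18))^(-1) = ((3 14 12 18)(7 13 10)(8 16))^(-1) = (3 18 12 14)(7 10 13)(8 16)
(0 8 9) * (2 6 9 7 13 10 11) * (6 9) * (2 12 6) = [8, 1, 9, 3, 4, 5, 2, 13, 7, 0, 11, 12, 6, 10] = (0 8 7 13 10 11 12 6 2 9)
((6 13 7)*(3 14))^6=(14)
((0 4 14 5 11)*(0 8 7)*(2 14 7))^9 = ((0 4 7)(2 14 5 11 8))^9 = (2 8 11 5 14)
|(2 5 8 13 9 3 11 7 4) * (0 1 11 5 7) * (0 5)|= |(0 1 11 5 8 13 9 3)(2 7 4)|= 24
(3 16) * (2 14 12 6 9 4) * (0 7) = (0 7)(2 14 12 6 9 4)(3 16) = [7, 1, 14, 16, 2, 5, 9, 0, 8, 4, 10, 11, 6, 13, 12, 15, 3]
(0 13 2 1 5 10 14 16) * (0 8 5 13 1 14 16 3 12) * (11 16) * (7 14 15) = (0 1 13 2 15 7 14 3 12)(5 10 11 16 8) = [1, 13, 15, 12, 4, 10, 6, 14, 5, 9, 11, 16, 0, 2, 3, 7, 8]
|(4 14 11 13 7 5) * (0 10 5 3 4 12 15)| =30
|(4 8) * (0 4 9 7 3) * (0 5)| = |(0 4 8 9 7 3 5)| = 7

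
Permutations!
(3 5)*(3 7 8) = [0, 1, 2, 5, 4, 7, 6, 8, 3] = (3 5 7 8)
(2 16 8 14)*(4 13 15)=(2 16 8 14)(4 13 15)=[0, 1, 16, 3, 13, 5, 6, 7, 14, 9, 10, 11, 12, 15, 2, 4, 8]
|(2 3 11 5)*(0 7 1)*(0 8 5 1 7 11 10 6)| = 9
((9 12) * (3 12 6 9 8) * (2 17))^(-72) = (17) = ((2 17)(3 12 8)(6 9))^(-72)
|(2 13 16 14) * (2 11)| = |(2 13 16 14 11)| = 5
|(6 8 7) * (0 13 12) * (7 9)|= |(0 13 12)(6 8 9 7)|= 12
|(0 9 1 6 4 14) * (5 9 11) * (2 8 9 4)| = |(0 11 5 4 14)(1 6 2 8 9)| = 5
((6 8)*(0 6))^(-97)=((0 6 8))^(-97)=(0 8 6)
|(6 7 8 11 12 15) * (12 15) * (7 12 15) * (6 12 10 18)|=|(6 10 18)(7 8 11)(12 15)|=6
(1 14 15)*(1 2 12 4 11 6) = (1 14 15 2 12 4 11 6) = [0, 14, 12, 3, 11, 5, 1, 7, 8, 9, 10, 6, 4, 13, 15, 2]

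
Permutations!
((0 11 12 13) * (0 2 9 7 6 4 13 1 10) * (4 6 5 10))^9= ((0 11 12 1 4 13 2 9 7 5 10))^9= (0 5 9 13 1 11 10 7 2 4 12)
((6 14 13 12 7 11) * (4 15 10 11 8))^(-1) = ((4 15 10 11 6 14 13 12 7 8))^(-1) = (4 8 7 12 13 14 6 11 10 15)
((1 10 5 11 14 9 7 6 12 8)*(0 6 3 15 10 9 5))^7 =(0 3 1 6 15 9 12 10 7 8)(5 11 14)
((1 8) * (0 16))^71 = ((0 16)(1 8))^71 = (0 16)(1 8)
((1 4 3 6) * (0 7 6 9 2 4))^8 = (9) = ((0 7 6 1)(2 4 3 9))^8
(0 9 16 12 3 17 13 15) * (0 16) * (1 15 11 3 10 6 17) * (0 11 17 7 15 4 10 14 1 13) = (0 9 11 3 13 17)(1 4 10 6 7 15 16 12 14) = [9, 4, 2, 13, 10, 5, 7, 15, 8, 11, 6, 3, 14, 17, 1, 16, 12, 0]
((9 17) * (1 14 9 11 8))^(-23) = ((1 14 9 17 11 8))^(-23) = (1 14 9 17 11 8)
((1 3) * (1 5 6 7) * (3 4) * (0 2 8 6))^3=(0 6 4)(1 5 8)(2 7 3)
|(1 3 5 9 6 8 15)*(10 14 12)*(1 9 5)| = 12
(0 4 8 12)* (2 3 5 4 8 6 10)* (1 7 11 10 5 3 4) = [8, 7, 4, 3, 6, 1, 5, 11, 12, 9, 2, 10, 0] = (0 8 12)(1 7 11 10 2 4 6 5)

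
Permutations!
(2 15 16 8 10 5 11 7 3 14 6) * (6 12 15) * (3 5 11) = (2 6)(3 14 12 15 16 8 10 11 7 5) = [0, 1, 6, 14, 4, 3, 2, 5, 10, 9, 11, 7, 15, 13, 12, 16, 8]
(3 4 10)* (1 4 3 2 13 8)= [0, 4, 13, 3, 10, 5, 6, 7, 1, 9, 2, 11, 12, 8]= (1 4 10 2 13 8)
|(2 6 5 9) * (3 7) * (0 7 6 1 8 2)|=6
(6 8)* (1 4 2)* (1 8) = (1 4 2 8 6) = [0, 4, 8, 3, 2, 5, 1, 7, 6]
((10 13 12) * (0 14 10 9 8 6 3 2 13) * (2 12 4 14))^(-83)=(0 2 13 4 14 10)(3 9 6 12 8)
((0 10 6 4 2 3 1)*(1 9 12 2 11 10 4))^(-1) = (0 1 6 10 11 4)(2 12 9 3)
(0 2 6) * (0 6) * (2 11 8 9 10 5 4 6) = (0 11 8 9 10 5 4 6 2) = [11, 1, 0, 3, 6, 4, 2, 7, 9, 10, 5, 8]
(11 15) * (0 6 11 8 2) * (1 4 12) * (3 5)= (0 6 11 15 8 2)(1 4 12)(3 5)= [6, 4, 0, 5, 12, 3, 11, 7, 2, 9, 10, 15, 1, 13, 14, 8]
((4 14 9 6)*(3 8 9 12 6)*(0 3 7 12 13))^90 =(14)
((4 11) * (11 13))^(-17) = ((4 13 11))^(-17) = (4 13 11)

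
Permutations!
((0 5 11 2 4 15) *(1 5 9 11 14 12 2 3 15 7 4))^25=(15)(4 7)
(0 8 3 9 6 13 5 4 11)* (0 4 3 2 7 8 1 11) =(0 1 11 4)(2 7 8)(3 9 6 13 5) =[1, 11, 7, 9, 0, 3, 13, 8, 2, 6, 10, 4, 12, 5]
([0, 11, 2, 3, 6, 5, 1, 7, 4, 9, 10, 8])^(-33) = [0, 8, 2, 3, 1, 5, 11, 7, 6, 9, 10, 4]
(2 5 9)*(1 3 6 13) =(1 3 6 13)(2 5 9) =[0, 3, 5, 6, 4, 9, 13, 7, 8, 2, 10, 11, 12, 1]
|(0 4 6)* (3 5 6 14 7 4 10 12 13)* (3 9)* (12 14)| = |(0 10 14 7 4 12 13 9 3 5 6)| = 11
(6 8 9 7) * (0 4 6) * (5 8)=(0 4 6 5 8 9 7)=[4, 1, 2, 3, 6, 8, 5, 0, 9, 7]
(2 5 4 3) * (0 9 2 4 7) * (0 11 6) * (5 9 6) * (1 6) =[1, 6, 9, 4, 3, 7, 0, 11, 8, 2, 10, 5] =(0 1 6)(2 9)(3 4)(5 7 11)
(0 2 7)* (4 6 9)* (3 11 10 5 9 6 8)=(0 2 7)(3 11 10 5 9 4 8)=[2, 1, 7, 11, 8, 9, 6, 0, 3, 4, 5, 10]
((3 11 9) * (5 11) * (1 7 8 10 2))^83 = (1 10 7 2 8)(3 9 11 5)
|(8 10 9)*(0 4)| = |(0 4)(8 10 9)| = 6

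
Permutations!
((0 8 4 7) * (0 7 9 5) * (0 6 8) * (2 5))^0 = (9)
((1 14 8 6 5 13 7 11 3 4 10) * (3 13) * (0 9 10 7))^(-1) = ((0 9 10 1 14 8 6 5 3 4 7 11 13))^(-1) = (0 13 11 7 4 3 5 6 8 14 1 10 9)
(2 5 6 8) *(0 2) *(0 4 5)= [2, 1, 0, 3, 5, 6, 8, 7, 4]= (0 2)(4 5 6 8)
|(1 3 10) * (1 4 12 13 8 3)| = |(3 10 4 12 13 8)| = 6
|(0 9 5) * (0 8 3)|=5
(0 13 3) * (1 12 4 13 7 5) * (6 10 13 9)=(0 7 5 1 12 4 9 6 10 13 3)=[7, 12, 2, 0, 9, 1, 10, 5, 8, 6, 13, 11, 4, 3]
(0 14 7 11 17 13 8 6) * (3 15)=(0 14 7 11 17 13 8 6)(3 15)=[14, 1, 2, 15, 4, 5, 0, 11, 6, 9, 10, 17, 12, 8, 7, 3, 16, 13]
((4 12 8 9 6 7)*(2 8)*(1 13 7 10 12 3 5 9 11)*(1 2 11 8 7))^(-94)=((1 13)(2 7 4 3 5 9 6 10 12 11))^(-94)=(13)(2 6 4 12 5)(3 11 9 7 10)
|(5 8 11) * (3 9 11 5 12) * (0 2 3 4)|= 14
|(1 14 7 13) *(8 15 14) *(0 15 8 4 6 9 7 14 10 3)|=|(0 15 10 3)(1 4 6 9 7 13)|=12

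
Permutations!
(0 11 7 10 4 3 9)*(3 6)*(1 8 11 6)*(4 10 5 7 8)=(0 6 3 9)(1 4)(5 7)(8 11)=[6, 4, 2, 9, 1, 7, 3, 5, 11, 0, 10, 8]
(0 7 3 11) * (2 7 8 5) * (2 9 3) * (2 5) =[8, 1, 7, 11, 4, 9, 6, 5, 2, 3, 10, 0] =(0 8 2 7 5 9 3 11)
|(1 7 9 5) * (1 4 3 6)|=|(1 7 9 5 4 3 6)|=7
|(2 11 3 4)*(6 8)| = 4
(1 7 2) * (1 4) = (1 7 2 4) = [0, 7, 4, 3, 1, 5, 6, 2]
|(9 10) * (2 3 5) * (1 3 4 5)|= 6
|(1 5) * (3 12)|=2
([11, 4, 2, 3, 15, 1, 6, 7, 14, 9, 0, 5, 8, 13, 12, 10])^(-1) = [10, 5, 2, 3, 1, 11, 6, 7, 12, 9, 15, 0, 14, 13, 8, 4]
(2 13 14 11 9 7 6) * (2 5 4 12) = [0, 1, 13, 3, 12, 4, 5, 6, 8, 7, 10, 9, 2, 14, 11] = (2 13 14 11 9 7 6 5 4 12)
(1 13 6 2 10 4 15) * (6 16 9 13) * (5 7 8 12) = (1 6 2 10 4 15)(5 7 8 12)(9 13 16) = [0, 6, 10, 3, 15, 7, 2, 8, 12, 13, 4, 11, 5, 16, 14, 1, 9]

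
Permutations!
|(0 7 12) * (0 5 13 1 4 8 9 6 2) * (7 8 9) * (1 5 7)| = 14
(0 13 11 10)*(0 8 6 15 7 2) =(0 13 11 10 8 6 15 7 2) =[13, 1, 0, 3, 4, 5, 15, 2, 6, 9, 8, 10, 12, 11, 14, 7]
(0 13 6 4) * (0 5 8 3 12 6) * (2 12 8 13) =(0 2 12 6 4 5 13)(3 8) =[2, 1, 12, 8, 5, 13, 4, 7, 3, 9, 10, 11, 6, 0]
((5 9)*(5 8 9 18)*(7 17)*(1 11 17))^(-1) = ((1 11 17 7)(5 18)(8 9))^(-1) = (1 7 17 11)(5 18)(8 9)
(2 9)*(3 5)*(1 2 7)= [0, 2, 9, 5, 4, 3, 6, 1, 8, 7]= (1 2 9 7)(3 5)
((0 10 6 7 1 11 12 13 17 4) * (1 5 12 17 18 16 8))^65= (0 8 5 4 16 7 17 18 6 11 13 10 1 12)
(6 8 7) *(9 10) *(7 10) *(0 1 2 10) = (0 1 2 10 9 7 6 8) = [1, 2, 10, 3, 4, 5, 8, 6, 0, 7, 9]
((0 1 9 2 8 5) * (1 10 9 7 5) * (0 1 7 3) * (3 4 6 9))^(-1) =((0 10 3)(1 4 6 9 2 8 7 5))^(-1) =(0 3 10)(1 5 7 8 2 9 6 4)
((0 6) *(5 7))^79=(0 6)(5 7)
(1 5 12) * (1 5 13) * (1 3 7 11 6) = [0, 13, 2, 7, 4, 12, 1, 11, 8, 9, 10, 6, 5, 3] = (1 13 3 7 11 6)(5 12)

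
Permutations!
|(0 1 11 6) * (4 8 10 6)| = 7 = |(0 1 11 4 8 10 6)|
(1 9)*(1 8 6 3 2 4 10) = (1 9 8 6 3 2 4 10) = [0, 9, 4, 2, 10, 5, 3, 7, 6, 8, 1]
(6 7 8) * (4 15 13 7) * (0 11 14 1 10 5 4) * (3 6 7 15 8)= [11, 10, 2, 6, 8, 4, 0, 3, 7, 9, 5, 14, 12, 15, 1, 13]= (0 11 14 1 10 5 4 8 7 3 6)(13 15)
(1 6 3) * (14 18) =(1 6 3)(14 18) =[0, 6, 2, 1, 4, 5, 3, 7, 8, 9, 10, 11, 12, 13, 18, 15, 16, 17, 14]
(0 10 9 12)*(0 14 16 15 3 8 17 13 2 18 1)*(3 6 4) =(0 10 9 12 14 16 15 6 4 3 8 17 13 2 18 1) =[10, 0, 18, 8, 3, 5, 4, 7, 17, 12, 9, 11, 14, 2, 16, 6, 15, 13, 1]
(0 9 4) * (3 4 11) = (0 9 11 3 4) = [9, 1, 2, 4, 0, 5, 6, 7, 8, 11, 10, 3]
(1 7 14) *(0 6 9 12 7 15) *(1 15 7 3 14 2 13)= [6, 7, 13, 14, 4, 5, 9, 2, 8, 12, 10, 11, 3, 1, 15, 0]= (0 6 9 12 3 14 15)(1 7 2 13)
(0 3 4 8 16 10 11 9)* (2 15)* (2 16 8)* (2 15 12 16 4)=(0 3 2 12 16 10 11 9)(4 15)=[3, 1, 12, 2, 15, 5, 6, 7, 8, 0, 11, 9, 16, 13, 14, 4, 10]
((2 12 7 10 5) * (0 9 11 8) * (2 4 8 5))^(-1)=(0 8 4 5 11 9)(2 10 7 12)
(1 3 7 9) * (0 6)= (0 6)(1 3 7 9)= [6, 3, 2, 7, 4, 5, 0, 9, 8, 1]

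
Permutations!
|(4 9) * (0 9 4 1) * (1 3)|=4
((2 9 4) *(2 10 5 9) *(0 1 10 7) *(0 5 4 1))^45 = (1 7)(4 9)(5 10)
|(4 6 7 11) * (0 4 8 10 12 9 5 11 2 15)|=6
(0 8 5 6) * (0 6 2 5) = [8, 1, 5, 3, 4, 2, 6, 7, 0] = (0 8)(2 5)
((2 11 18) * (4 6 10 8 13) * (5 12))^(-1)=(2 18 11)(4 13 8 10 6)(5 12)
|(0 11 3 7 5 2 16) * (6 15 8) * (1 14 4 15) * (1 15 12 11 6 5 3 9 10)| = |(0 6 15 8 5 2 16)(1 14 4 12 11 9 10)(3 7)| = 14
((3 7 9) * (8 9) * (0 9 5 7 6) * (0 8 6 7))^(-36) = (0 5 8 6 7 3 9)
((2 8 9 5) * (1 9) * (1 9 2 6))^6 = ((1 2 8 9 5 6))^6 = (9)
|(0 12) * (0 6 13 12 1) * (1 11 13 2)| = 7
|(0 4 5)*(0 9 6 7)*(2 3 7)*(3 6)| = 6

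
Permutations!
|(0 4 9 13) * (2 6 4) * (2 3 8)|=|(0 3 8 2 6 4 9 13)|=8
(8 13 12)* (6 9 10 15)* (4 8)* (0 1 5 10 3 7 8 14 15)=(0 1 5 10)(3 7 8 13 12 4 14 15 6 9)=[1, 5, 2, 7, 14, 10, 9, 8, 13, 3, 0, 11, 4, 12, 15, 6]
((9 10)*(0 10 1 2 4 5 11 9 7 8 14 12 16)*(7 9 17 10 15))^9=((0 15 7 8 14 12 16)(1 2 4 5 11 17 10 9))^9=(0 7 14 16 15 8 12)(1 2 4 5 11 17 10 9)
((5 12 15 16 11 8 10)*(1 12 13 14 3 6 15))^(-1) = ((1 12)(3 6 15 16 11 8 10 5 13 14))^(-1) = (1 12)(3 14 13 5 10 8 11 16 15 6)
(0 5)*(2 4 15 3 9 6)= [5, 1, 4, 9, 15, 0, 2, 7, 8, 6, 10, 11, 12, 13, 14, 3]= (0 5)(2 4 15 3 9 6)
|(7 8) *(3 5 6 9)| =4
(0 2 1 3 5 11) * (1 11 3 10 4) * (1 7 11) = (0 2 1 10 4 7 11)(3 5) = [2, 10, 1, 5, 7, 3, 6, 11, 8, 9, 4, 0]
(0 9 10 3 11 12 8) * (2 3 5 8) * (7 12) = [9, 1, 3, 11, 4, 8, 6, 12, 0, 10, 5, 7, 2] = (0 9 10 5 8)(2 3 11 7 12)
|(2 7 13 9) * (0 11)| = 4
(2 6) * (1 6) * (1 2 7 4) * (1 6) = [0, 1, 2, 3, 6, 5, 7, 4] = (4 6 7)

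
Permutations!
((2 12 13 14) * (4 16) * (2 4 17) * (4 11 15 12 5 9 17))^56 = ((2 5 9 17)(4 16)(11 15 12 13 14))^56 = (17)(11 15 12 13 14)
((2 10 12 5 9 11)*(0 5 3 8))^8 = (0 8 3 12 10 2 11 9 5)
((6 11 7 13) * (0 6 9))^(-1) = (0 9 13 7 11 6)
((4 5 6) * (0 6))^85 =(0 6 4 5)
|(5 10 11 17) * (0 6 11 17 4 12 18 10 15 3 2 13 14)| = 14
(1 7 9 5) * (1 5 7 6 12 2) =(1 6 12 2)(7 9) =[0, 6, 1, 3, 4, 5, 12, 9, 8, 7, 10, 11, 2]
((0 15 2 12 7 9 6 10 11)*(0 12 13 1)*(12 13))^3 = ((0 15 2 12 7 9 6 10 11 13 1))^3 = (0 12 6 13 15 7 10 1 2 9 11)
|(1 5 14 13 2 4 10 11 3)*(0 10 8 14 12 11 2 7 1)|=|(0 10 2 4 8 14 13 7 1 5 12 11 3)|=13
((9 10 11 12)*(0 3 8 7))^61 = (0 3 8 7)(9 10 11 12)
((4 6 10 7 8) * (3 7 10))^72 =(10)(3 8 6 7 4) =((10)(3 7 8 4 6))^72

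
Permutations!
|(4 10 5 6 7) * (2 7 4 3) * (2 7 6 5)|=4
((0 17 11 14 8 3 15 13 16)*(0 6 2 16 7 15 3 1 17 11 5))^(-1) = (0 5 17 1 8 14 11)(2 6 16)(7 13 15)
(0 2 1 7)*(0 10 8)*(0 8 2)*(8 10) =(1 7 8 10 2) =[0, 7, 1, 3, 4, 5, 6, 8, 10, 9, 2]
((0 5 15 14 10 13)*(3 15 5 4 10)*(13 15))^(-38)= ((0 4 10 15 14 3 13))^(-38)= (0 14 4 3 10 13 15)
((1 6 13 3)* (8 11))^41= ((1 6 13 3)(8 11))^41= (1 6 13 3)(8 11)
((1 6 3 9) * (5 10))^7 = ((1 6 3 9)(5 10))^7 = (1 9 3 6)(5 10)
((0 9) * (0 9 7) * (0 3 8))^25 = (9)(0 7 3 8)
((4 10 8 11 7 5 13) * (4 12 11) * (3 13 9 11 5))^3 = (3 5 7 12 11 13 9)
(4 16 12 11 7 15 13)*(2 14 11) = (2 14 11 7 15 13 4 16 12) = [0, 1, 14, 3, 16, 5, 6, 15, 8, 9, 10, 7, 2, 4, 11, 13, 12]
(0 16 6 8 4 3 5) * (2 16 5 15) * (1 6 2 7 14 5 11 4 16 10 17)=(0 11 4 3 15 7 14 5)(1 6 8 16 2 10 17)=[11, 6, 10, 15, 3, 0, 8, 14, 16, 9, 17, 4, 12, 13, 5, 7, 2, 1]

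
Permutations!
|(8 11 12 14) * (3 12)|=5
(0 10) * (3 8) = (0 10)(3 8) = [10, 1, 2, 8, 4, 5, 6, 7, 3, 9, 0]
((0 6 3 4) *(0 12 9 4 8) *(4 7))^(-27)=((0 6 3 8)(4 12 9 7))^(-27)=(0 6 3 8)(4 12 9 7)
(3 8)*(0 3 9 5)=(0 3 8 9 5)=[3, 1, 2, 8, 4, 0, 6, 7, 9, 5]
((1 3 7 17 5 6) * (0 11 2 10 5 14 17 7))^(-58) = ((0 11 2 10 5 6 1 3)(14 17))^(-58) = (17)(0 1 5 2)(3 6 10 11)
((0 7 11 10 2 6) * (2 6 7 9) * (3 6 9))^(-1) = (0 6 3)(2 9 10 11 7)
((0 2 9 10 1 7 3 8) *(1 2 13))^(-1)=((0 13 1 7 3 8)(2 9 10))^(-1)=(0 8 3 7 1 13)(2 10 9)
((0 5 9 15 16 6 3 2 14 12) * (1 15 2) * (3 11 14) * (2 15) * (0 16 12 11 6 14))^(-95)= ((0 5 9 15 12 16 14 11)(1 2 3))^(-95)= (0 5 9 15 12 16 14 11)(1 2 3)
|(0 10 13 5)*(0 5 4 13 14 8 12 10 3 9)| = |(0 3 9)(4 13)(8 12 10 14)| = 12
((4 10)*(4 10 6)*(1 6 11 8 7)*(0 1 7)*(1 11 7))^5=((0 11 8)(1 6 4 7))^5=(0 8 11)(1 6 4 7)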